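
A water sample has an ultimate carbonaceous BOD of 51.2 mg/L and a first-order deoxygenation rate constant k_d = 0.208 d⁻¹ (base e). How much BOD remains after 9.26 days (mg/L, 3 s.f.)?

L_t = L₀ e^(−k_d t) = 51.2 × e^(−0.208×9.26) = 51.2 × 0.1457 = 7.461 mg/L.

L ≈ 7.46 mg/L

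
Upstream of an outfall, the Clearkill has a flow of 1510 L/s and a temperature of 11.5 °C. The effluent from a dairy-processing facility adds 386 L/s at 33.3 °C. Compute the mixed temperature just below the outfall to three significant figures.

Flow-weighted mixing: C = (Q_r C_r + Q_w C_w)/(Q_r + Q_w)
= (1510×11.5 + 386×33.3)/(1510 + 386) = 30220/1896 = 15.94 °C.

15.9 °C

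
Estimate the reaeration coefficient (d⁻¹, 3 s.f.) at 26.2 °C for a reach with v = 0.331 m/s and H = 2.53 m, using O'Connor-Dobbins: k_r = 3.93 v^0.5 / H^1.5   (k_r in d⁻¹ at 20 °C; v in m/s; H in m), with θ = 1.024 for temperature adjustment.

k_r(20) = 3.93 × 0.331^0.5 / 2.53^1.5 = 3.93 × 0.5753 / 4.024 = 0.5619 d⁻¹.
k_r(26.2) = 0.5619 × 1.024^(26.2−20) = 0.5619 × 1.158 = 0.6509 d⁻¹.

k_r ≈ 0.651 d⁻¹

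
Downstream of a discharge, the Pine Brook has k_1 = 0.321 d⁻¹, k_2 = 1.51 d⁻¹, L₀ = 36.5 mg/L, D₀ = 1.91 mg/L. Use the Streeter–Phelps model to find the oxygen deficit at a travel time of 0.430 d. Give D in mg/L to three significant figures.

k_1 L₀/(k_2−k_1) = 0.321×36.5/(1.51−0.321) = 11.72/1.189 = 9.854 mg/L.
e^(−k_1 t) = e^(−0.321×0.4300) = 0.8711; e^(−k_2 t) = e^(−1.51×0.4300) = 0.5224.
D = 9.854 × (0.8711 − 0.5224) + 1.91 × 0.5224 = 3.436 + 0.9978 = 4.434 mg/L.

D ≈ 4.43 mg/L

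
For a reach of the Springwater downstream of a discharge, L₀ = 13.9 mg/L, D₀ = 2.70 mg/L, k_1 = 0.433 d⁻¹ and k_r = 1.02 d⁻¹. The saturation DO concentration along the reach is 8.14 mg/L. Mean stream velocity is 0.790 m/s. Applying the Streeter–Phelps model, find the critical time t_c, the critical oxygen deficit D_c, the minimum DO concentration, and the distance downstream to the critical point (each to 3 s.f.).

t_c ≈ 0.939 d; D_c ≈ 3.93 mg/L; min DO ≈ 4.21 mg/L; x_c ≈ 64.1 km

At the critical point dD/dt = 0, so k_1 L₀ e^(−k_1 t) = k_r D. Substituting D(t) from the Streeter–Phelps equation and solving for t gives
t_c = ln[(k_r/k_1)(1 − D₀(k_r−k_1)/(k_1 L₀))] / (k_r−k_1).
Here k_r−k_1 = 0.5870 d⁻¹ and 1 − D₀(k_r−k_1)/(k_1 L₀) = 1 − 2.70×0.5870/(0.433×13.9) = 0.7367, so
t_c = ln(2.356 × 0.7367) / 0.5870 = 0.5512 / 0.5870 = 0.9390 d.
D_c = (k_1/k_r) L₀ e^(−k_1 t_c) = (0.433/1.02) × 13.9 × e^(−0.433×0.9390) = 0.4245 × 13.9 × 0.6659 = 3.929 mg/L.
Minimum DO = C_s − D_c = 8.14 − 3.929 = 4.211 mg/L.
x_c = v t_c = 0.790 m/s × 0.9390 d × 86400 s/d = 64090 m ≈ 64.1 km.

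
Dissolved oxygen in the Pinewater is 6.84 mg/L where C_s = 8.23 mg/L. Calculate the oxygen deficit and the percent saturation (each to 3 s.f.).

D ≈ 1.39 mg/L; 83.1 % saturation

D = C_s − C = 8.23 − 6.84 = 1.39 mg/L.
% saturation = 6.84/8.23 × 100 = 83.1 %.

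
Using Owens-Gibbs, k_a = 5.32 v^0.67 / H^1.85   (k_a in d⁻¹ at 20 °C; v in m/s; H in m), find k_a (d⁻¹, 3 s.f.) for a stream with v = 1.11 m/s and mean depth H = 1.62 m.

k_a ≈ 2.34 d⁻¹

k_a = 5.32 × 1.11^0.67 / 1.62^1.85 = 5.32 × 1.072 / 2.441 = 2.337 d⁻¹.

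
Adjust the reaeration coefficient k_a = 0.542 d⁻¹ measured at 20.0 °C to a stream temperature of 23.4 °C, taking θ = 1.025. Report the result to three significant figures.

k_a ≈ 0.589 d⁻¹

k_a(T₂) = k_a(T₁) · θ^(T₂−T₁) = 0.542 × 1.025^(23.4−20.0)
= 0.542 × 1.025^3.40 = 0.542 × 1.088 = 0.5895 d⁻¹.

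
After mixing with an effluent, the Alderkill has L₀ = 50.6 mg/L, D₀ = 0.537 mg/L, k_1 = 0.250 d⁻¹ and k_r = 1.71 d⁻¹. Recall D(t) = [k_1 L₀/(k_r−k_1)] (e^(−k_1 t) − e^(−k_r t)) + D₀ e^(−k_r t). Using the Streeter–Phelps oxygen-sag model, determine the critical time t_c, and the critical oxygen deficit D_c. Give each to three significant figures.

With k_r/k_1 = 6.840 and 1 − D₀(k_r−k_1)/(k_1 L₀) = 0.9380,
t_c = ln(6.840 × 0.9380) / (1.71 − 0.250) = ln(6.416) / 1.460 = 1.859/1.460 = 1.273 d.
L(t_c) = L₀ e^(−k_1 t_c) = 50.6 × 0.7274 = 36.81 mg/L, and at the critical point k_r D_c = k_1 L, so D_c = (0.250/1.71) × 36.81 = 5.381 mg/L.

t_c ≈ 1.27 d; D_c ≈ 5.38 mg/L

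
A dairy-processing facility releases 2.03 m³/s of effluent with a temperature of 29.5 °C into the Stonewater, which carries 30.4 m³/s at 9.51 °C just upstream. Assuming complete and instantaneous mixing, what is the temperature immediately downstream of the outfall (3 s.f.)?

Flow-weighted mixing: C = (Q_r C_r + Q_w C_w)/(Q_r + Q_w)
= (30.4×9.51 + 2.03×29.5)/(30.4 + 2.03) = 349.0/32.43 = 10.76 °C.

10.8 °C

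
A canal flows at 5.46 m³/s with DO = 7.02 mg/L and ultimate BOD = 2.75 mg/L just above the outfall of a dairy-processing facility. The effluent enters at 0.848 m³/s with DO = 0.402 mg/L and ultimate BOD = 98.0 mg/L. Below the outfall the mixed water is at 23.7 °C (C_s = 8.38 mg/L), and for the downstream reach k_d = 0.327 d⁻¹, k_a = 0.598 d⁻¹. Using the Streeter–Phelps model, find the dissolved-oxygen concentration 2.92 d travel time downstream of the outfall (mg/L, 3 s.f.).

DO ≈ 4.04 mg/L

Mixed DO = (5.46×7.02 + 0.848×0.402)/(5.46+0.848) = 38.67/6.308 = 6.130 mg/L.
Mixed L₀ = (5.46×2.75 + 0.848×98.0)/(6.308) = 98.12/6.308 = 15.55 mg/L.
Initial deficit D₀ = C_s − DO₀ = 8.38 − 6.130 = 2.250 mg/L.
D(2.92) = [0.327×15.55/(0.598−0.327)](e^(−0.327×2.92) − e^(−0.598×2.92)) + 2.250 e^(−0.598×2.92)
= 18.77 × (0.3849 − 0.1744) + 2.250 × 0.1744 = 4.342 mg/L.
DO = 8.38 − 4.342 = 4.038 mg/L.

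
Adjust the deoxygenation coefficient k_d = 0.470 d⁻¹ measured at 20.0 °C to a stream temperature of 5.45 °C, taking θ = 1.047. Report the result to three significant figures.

k_d(T₂) = k_d(T₁) · θ^(T₂−T₁) = 0.470 × 1.047^(5.45−20.0)
= 0.470 × 1.047^-14.6 = 0.470 × 0.5126 = 0.2409 d⁻¹.

k_d ≈ 0.241 d⁻¹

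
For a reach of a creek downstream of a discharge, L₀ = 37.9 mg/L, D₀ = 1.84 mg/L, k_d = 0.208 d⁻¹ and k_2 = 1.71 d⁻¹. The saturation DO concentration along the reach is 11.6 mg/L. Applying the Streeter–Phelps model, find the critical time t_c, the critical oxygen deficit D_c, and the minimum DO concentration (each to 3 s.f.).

t_c ≈ 1.12 d; D_c ≈ 3.66 mg/L; min DO ≈ 7.94 mg/L

At the critical point dD/dt = 0, so k_d L₀ e^(−k_d t) = k_2 D. Substituting D(t) from the Streeter–Phelps equation and solving for t gives
t_c = ln[(k_2/k_d)(1 − D₀(k_2−k_d)/(k_d L₀))] / (k_2−k_d).
Here k_2−k_d = 1.502 d⁻¹ and 1 − D₀(k_2−k_d)/(k_d L₀) = 1 − 1.84×1.502/(0.208×37.9) = 0.6494, so
t_c = ln(8.221 × 0.6494) / 1.502 = 1.675 / 1.502 = 1.115 d.
D_c = (k_d/k_2) L₀ e^(−k_d t_c) = (0.208/1.71) × 37.9 × e^(−0.208×1.115) = 0.1216 × 37.9 × 0.7930 = 3.656 mg/L.
Minimum DO = C_s − D_c = 11.6 − 3.656 = 7.944 mg/L.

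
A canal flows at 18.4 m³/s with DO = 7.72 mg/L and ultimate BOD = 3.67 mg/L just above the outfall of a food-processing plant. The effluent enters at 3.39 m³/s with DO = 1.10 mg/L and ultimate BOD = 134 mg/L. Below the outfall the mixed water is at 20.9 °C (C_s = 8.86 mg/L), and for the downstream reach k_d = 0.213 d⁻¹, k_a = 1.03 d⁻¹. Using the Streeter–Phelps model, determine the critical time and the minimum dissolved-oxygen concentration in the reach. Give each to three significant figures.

t_c ≈ 1.41 d; minimum DO ≈ 5.19 mg/L

Mixed DO = (18.4×7.72 + 3.39×1.10)/(18.4+3.39) = 145.8/21.79 = 6.690 mg/L.
Mixed L₀ = (18.4×3.67 + 3.39×134)/(21.79) = 521.8/21.79 = 23.95 mg/L.
Initial deficit D₀ = C_s − DO₀ = 8.86 − 6.690 = 2.170 mg/L.
t_c = (1/0.8170) ln[(1.03/0.213)(1 − 2.170×0.8170/(0.213×23.95))] = 1.224 × ln(3.155) = 1.406 d.
D_c = (0.213/1.03) × 23.95 × e^(−0.213×1.406) = 0.2068 × 23.95 × 0.7412 = 3.670 mg/L.
Minimum DO = 8.86 − 3.670 = 5.190 mg/L.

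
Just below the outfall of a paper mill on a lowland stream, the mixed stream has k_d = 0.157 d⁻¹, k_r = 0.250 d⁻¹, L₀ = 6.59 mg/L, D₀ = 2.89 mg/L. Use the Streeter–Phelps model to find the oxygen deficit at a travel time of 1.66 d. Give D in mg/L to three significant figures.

D ≈ 3.13 mg/L

k_d L₀/(k_r−k_d) = 0.157×6.59/(0.250−0.157) = 1.035/0.09300 = 11.13 mg/L.
e^(−k_d t) = e^(−0.157×1.660) = 0.7706; e^(−k_r t) = e^(−0.250×1.660) = 0.6603.
D = 11.13 × (0.7706 − 0.6603) + 2.89 × 0.6603 = 1.226 + 1.908 = 3.135 mg/L.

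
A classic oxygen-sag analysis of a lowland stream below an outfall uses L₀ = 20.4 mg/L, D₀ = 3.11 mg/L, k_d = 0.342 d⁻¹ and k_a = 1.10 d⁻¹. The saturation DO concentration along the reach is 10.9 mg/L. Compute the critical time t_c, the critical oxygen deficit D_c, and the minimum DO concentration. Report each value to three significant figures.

t_c ≈ 0.997 d; D_c ≈ 4.51 mg/L; min DO ≈ 6.39 mg/L

At the critical point dD/dt = 0, so k_d L₀ e^(−k_d t) = k_a D. Substituting D(t) from the Streeter–Phelps equation and solving for t gives
t_c = ln[(k_a/k_d)(1 − D₀(k_a−k_d)/(k_d L₀))] / (k_a−k_d).
Here k_a−k_d = 0.7580 d⁻¹ and 1 − D₀(k_a−k_d)/(k_d L₀) = 1 − 3.11×0.7580/(0.342×20.4) = 0.6621, so
t_c = ln(3.216 × 0.6621) / 0.7580 = 0.7559 / 0.7580 = 0.9973 d.
L(t_c) = L₀ e^(−k_d t_c) = 20.4 × 0.7110 = 14.50 mg/L, and at the critical point k_a D_c = k_d L, so D_c = (0.342/1.10) × 14.50 = 4.510 mg/L.
Minimum DO = C_s − D_c = 10.9 − 4.510 = 6.390 mg/L.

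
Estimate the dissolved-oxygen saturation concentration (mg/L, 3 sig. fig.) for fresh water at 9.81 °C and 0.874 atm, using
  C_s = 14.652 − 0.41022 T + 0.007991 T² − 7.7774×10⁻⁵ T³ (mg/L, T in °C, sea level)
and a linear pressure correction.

At sea level: C_s = 14.652 − 0.41022×9.81 + 0.007991×9.81² − 7.7774×10⁻⁵×9.81³ = 11.32 mg/L.
Pressure correction: C_s' = 11.32 × 0.874 = 9.897 mg/L.

C_s ≈ 9.90 mg/L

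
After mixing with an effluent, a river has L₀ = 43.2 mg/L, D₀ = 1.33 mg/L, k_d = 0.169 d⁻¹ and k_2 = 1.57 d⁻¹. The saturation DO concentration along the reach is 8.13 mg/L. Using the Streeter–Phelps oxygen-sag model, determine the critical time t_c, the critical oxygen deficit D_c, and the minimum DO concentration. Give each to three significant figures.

t_c = [1/(k_2−k_d)] ln[(k_2/k_d)(1 − D₀(k_2−k_d)/(k_d L₀))]
= [1/(1.57−0.169)] ln[(1.57/0.169)(1 − 1.33×1.401/(0.169×43.2))]
= (1/1.401) ln[9.290 × 0.7448] = 0.7138 × ln(6.919) = 0.7138 × 1.934 = 1.381 d.
L(t_c) = L₀ e^(−k_d t_c) = 43.2 × 0.7919 = 34.21 mg/L, and at the critical point k_2 D_c = k_d L, so D_c = (0.169/1.57) × 34.21 = 3.682 mg/L.
Minimum DO = C_s − D_c = 8.13 − 3.682 = 4.448 mg/L.

t_c ≈ 1.38 d; D_c ≈ 3.68 mg/L; min DO ≈ 4.45 mg/L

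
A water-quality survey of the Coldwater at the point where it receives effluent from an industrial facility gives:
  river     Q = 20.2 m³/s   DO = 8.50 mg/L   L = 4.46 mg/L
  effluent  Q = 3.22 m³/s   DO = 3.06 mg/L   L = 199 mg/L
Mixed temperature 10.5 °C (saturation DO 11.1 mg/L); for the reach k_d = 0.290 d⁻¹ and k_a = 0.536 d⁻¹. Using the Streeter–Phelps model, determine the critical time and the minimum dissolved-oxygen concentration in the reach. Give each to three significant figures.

Mixed DO = (20.2×8.50 + 3.22×3.06)/(20.2+3.22) = 181.6/23.42 = 7.752 mg/L.
Mixed L₀ = (20.2×4.46 + 3.22×199)/(23.42) = 730.9/23.42 = 31.21 mg/L.
Initial deficit D₀ = C_s − DO₀ = 11.1 − 7.752 = 3.348 mg/L.
t_c = (1/0.2460) ln[(0.536/0.290)(1 − 3.348×0.2460/(0.290×31.21))] = 4.065 × ln(1.680) = 2.109 d.
D_c = (0.290/0.536) × 31.21 × e^(−0.290×2.109) = 0.5410 × 31.21 × 0.5425 = 9.159 mg/L.
Minimum DO = 11.1 − 9.159 = 1.941 mg/L.

t_c ≈ 2.11 d; minimum DO ≈ 1.94 mg/L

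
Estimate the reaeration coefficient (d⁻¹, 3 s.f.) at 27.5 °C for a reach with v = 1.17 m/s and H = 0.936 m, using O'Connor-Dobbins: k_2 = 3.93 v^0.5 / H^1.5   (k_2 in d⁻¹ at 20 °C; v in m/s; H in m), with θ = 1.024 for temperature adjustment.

k_2 ≈ 5.61 d⁻¹

k_2(20) = 3.93 × 1.17^0.5 / 0.936^1.5 = 3.93 × 1.082 / 0.9056 = 4.694 d⁻¹.
k_2(27.5) = 4.694 × 1.024^(27.5−20) = 4.694 × 1.195 = 5.608 d⁻¹.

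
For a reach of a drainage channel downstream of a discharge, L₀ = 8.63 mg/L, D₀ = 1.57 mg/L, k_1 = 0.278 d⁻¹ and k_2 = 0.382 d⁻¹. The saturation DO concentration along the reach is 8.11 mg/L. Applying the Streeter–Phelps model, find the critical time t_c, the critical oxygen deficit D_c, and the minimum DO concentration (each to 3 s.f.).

At the critical point dD/dt = 0, so k_1 L₀ e^(−k_1 t) = k_2 D. Substituting D(t) from the Streeter–Phelps equation and solving for t gives
t_c = ln[(k_2/k_1)(1 − D₀(k_2−k_1)/(k_1 L₀))] / (k_2−k_1).
Here k_2−k_1 = 0.1040 d⁻¹ and 1 − D₀(k_2−k_1)/(k_1 L₀) = 1 − 1.57×0.1040/(0.278×8.63) = 0.9319, so
t_c = ln(1.374 × 0.9319) / 0.1040 = 0.2473 / 0.1040 = 2.378 d.
D_c = (k_1/k_2) L₀ e^(−k_1 t_c) = (0.278/0.382) × 8.63 × e^(−0.278×2.378) = 0.7277 × 8.63 × 0.5163 = 3.243 mg/L.
Minimum DO = C_s − D_c = 8.11 − 3.243 = 4.867 mg/L.

t_c ≈ 2.38 d; D_c ≈ 3.24 mg/L; min DO ≈ 4.87 mg/L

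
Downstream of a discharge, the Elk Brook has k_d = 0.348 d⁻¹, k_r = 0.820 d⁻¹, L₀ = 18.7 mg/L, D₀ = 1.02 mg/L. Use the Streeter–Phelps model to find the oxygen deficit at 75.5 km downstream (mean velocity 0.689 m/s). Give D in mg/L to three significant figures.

D ≈ 4.35 mg/L

Travel time t = x/v = 75.5 km / (0.689 m/s) = 75500 m / 0.689 m/s = 109600 s = 1.268 d.
k_d L₀/(k_r−k_d) = 0.348×18.7/(0.820−0.348) = 6.508/0.4720 = 13.79 mg/L.
e^(−k_d t) = e^(−0.348×1.268) = 0.6432; e^(−k_r t) = e^(−0.820×1.268) = 0.3535.
D = 13.79 × (0.6432 − 0.3535) + 1.02 × 0.3535 = 3.994 + 0.3605 = 4.355 mg/L.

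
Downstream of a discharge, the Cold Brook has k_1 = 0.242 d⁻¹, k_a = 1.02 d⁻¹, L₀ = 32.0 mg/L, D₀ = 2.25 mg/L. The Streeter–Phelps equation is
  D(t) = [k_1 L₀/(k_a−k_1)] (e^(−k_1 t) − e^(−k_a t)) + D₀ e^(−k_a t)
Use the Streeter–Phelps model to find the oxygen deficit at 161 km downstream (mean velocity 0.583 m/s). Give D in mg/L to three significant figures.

D ≈ 4.30 mg/L

Travel time t = x/v = 161 km / (0.583 m/s) = 161000 m / 0.583 m/s = 276200 s = 3.196 d.
k_1 L₀/(k_a−k_1) = 0.242×32.0/(1.02−0.242) = 7.744/0.7780 = 9.954 mg/L.
e^(−k_1 t) = e^(−0.242×3.196) = 0.4614; e^(−k_a t) = e^(−1.02×3.196) = 0.03838.
D = 9.954 × (0.4614 − 0.03838) + 2.25 × 0.03838 = 4.211 + 0.08636 = 4.297 mg/L.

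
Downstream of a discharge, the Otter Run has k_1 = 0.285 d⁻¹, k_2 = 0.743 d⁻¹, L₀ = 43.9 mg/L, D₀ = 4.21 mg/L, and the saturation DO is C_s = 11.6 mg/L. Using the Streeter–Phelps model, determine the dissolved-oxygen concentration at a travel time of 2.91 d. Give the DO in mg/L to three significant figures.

DO ≈ 2.34 mg/L

k_1 L₀/(k_2−k_1) = 0.285×43.9/(0.743−0.285) = 12.51/0.4580 = 27.32 mg/L.
e^(−k_1 t) = e^(−0.285×2.910) = 0.4363; e^(−k_2 t) = e^(−0.743×2.910) = 0.1151.
D = 27.32 × (0.4363 − 0.1151) + 4.21 × 0.1151 = 8.776 + 0.4845 = 9.260 mg/L.
DO = C_s − D = 11.6 − 9.260 = 2.340 mg/L.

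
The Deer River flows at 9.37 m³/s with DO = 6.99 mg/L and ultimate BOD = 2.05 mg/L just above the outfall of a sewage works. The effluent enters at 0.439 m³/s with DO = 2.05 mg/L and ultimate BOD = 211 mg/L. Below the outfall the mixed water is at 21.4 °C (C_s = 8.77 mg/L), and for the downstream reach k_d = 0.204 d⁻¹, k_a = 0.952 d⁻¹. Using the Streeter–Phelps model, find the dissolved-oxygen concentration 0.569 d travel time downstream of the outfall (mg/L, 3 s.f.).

Mixed DO = (9.37×6.99 + 0.439×2.05)/(9.37+0.439) = 66.40/9.809 = 6.769 mg/L.
Mixed L₀ = (9.37×2.05 + 0.439×211)/(9.809) = 111.8/9.809 = 11.40 mg/L.
Initial deficit D₀ = C_s − DO₀ = 8.77 − 6.769 = 2.001 mg/L.
D(0.569) = [0.204×11.40/(0.952−0.204)](e^(−0.204×0.569) − e^(−0.952×0.569)) + 2.001 e^(−0.952×0.569)
= 3.110 × (0.8904 − 0.5818) + 2.001 × 0.5818 = 2.124 mg/L.
DO = 8.77 − 2.124 = 6.646 mg/L.

DO ≈ 6.65 mg/L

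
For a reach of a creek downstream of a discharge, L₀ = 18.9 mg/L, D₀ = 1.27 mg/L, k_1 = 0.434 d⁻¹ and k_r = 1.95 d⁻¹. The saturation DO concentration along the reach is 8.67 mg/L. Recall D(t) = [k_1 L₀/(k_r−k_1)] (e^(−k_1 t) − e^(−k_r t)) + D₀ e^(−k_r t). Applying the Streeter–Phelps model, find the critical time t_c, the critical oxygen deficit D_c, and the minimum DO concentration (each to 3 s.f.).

t_c ≈ 0.815 d; D_c ≈ 2.95 mg/L; min DO ≈ 5.72 mg/L

t_c = [1/(k_r−k_1)] ln[(k_r/k_1)(1 − D₀(k_r−k_1)/(k_1 L₀))]
= [1/(1.95−0.434)] ln[(1.95/0.434)(1 − 1.27×1.516/(0.434×18.9))]
= (1/1.516) ln[4.493 × 0.7653] = 0.6596 × ln(3.438) = 0.6596 × 1.235 = 0.8147 d.
D_c = (k_1/k_r) L₀ e^(−k_1 t_c) = (0.434/1.95) × 18.9 × e^(−0.434×0.8147) = 0.2226 × 18.9 × 0.7022 = 2.954 mg/L.
Minimum DO = C_s − D_c = 8.67 − 2.954 = 5.716 mg/L.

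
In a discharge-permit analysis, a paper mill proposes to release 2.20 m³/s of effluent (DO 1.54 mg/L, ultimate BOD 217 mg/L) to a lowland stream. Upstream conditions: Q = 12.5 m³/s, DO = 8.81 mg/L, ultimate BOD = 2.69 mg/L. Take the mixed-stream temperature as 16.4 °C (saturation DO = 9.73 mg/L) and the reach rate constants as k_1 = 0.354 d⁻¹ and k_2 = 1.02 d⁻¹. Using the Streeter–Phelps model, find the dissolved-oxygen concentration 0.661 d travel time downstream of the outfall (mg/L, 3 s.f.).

DO ≈ 3.50 mg/L

Mixed DO = (12.5×8.81 + 2.20×1.54)/(12.5+2.20) = 113.5/14.70 = 7.722 mg/L.
Mixed L₀ = (12.5×2.69 + 2.20×217)/(14.70) = 511.0/14.70 = 34.76 mg/L.
Initial deficit D₀ = C_s − DO₀ = 9.73 − 7.722 = 2.008 mg/L.
D(0.661) = [0.354×34.76/(1.02−0.354)](e^(−0.354×0.661) − e^(−1.02×0.661)) + 2.008 e^(−1.02×0.661)
= 18.48 × (0.7914 − 0.5096) + 2.008 × 0.5096 = 6.231 mg/L.
DO = 9.73 − 6.231 = 3.499 mg/L.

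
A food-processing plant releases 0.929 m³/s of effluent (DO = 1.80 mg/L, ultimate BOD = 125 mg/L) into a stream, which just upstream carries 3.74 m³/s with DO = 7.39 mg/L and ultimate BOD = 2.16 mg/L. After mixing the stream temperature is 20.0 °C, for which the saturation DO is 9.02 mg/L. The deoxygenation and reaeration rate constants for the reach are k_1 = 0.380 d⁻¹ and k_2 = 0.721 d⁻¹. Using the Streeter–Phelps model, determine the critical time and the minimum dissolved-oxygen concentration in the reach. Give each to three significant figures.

t_c ≈ 1.59 d; minimum DO ≈ 1.37 mg/L

Mixed DO = (3.74×7.39 + 0.929×1.80)/(3.74+0.929) = 29.31/4.669 = 6.278 mg/L.
Mixed L₀ = (3.74×2.16 + 0.929×125)/(4.669) = 124.2/4.669 = 26.60 mg/L.
Initial deficit D₀ = C_s − DO₀ = 9.02 − 6.278 = 2.742 mg/L.
t_c = (1/0.3410) ln[(0.721/0.380)(1 − 2.742×0.3410/(0.380×26.60))] = 2.933 × ln(1.722) = 1.594 d.
D_c = (0.380/0.721) × 26.60 × e^(−0.380×1.594) = 0.5270 × 26.60 × 0.5458 = 7.652 mg/L.
Minimum DO = 9.02 − 7.652 = 1.368 mg/L.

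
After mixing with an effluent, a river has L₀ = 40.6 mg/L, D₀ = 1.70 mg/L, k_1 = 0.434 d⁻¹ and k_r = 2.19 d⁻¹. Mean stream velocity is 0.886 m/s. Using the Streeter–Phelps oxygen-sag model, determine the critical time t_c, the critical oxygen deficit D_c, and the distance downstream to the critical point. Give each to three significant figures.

t_c = [1/(k_r−k_1)] ln[(k_r/k_1)(1 − D₀(k_r−k_1)/(k_1 L₀))]
= [1/(2.19−0.434)] ln[(2.19/0.434)(1 − 1.70×1.756/(0.434×40.6))]
= (1/1.756) ln[5.046 × 0.8306] = 0.5695 × ln(4.191) = 0.5695 × 1.433 = 0.8161 d.
L(t_c) = L₀ e^(−k_1 t_c) = 40.6 × 0.7018 = 28.49 mg/L, and at the critical point k_r D_c = k_1 L, so D_c = (0.434/2.19) × 28.49 = 5.646 mg/L.
x_c = v t_c = 0.886 m/s × 0.8161 d × 86400 s/d = 62470 m ≈ 62.5 km.

t_c ≈ 0.816 d; D_c ≈ 5.65 mg/L; x_c ≈ 62.5 km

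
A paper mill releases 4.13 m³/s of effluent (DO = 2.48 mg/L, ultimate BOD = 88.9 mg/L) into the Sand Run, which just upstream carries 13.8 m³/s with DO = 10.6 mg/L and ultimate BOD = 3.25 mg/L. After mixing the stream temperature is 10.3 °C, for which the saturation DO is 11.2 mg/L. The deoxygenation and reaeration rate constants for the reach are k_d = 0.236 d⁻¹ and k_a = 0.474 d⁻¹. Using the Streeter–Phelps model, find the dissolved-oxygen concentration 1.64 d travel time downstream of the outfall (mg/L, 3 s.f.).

Mixed DO = (13.8×10.6 + 4.13×2.48)/(13.8+4.13) = 156.5/17.93 = 8.730 mg/L.
Mixed L₀ = (13.8×3.25 + 4.13×88.9)/(17.93) = 412.0/17.93 = 22.98 mg/L.
Initial deficit D₀ = C_s − DO₀ = 11.2 − 8.730 = 2.470 mg/L.
D(1.64) = [0.236×22.98/(0.474−0.236)](e^(−0.236×1.64) − e^(−0.474×1.64)) + 2.470 e^(−0.474×1.64)
= 22.79 × (0.6791 − 0.4596) + 2.470 × 0.4596 = 6.136 mg/L.
DO = 11.2 − 6.136 = 5.064 mg/L.

DO ≈ 5.06 mg/L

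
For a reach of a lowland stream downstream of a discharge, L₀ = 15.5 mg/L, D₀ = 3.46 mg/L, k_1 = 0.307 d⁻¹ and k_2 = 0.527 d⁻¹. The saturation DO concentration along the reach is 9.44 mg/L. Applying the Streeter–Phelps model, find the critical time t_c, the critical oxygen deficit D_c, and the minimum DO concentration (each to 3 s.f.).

At the critical point dD/dt = 0, so k_1 L₀ e^(−k_1 t) = k_2 D. Substituting D(t) from the Streeter–Phelps equation and solving for t gives
t_c = ln[(k_2/k_1)(1 − D₀(k_2−k_1)/(k_1 L₀))] / (k_2−k_1).
Here k_2−k_1 = 0.2200 d⁻¹ and 1 − D₀(k_2−k_1)/(k_1 L₀) = 1 − 3.46×0.2200/(0.307×15.5) = 0.8400, so
t_c = ln(1.717 × 0.8400) / 0.2200 = 0.3660 / 0.2200 = 1.664 d.
D_c = (k_1/k_2) L₀ e^(−k_1 t_c) = (0.307/0.527) × 15.5 × e^(−0.307×1.664) = 0.5825 × 15.5 × 0.6000 = 5.418 mg/L.
Minimum DO = C_s − D_c = 9.44 − 5.418 = 4.022 mg/L.

t_c ≈ 1.66 d; D_c ≈ 5.42 mg/L; min DO ≈ 4.02 mg/L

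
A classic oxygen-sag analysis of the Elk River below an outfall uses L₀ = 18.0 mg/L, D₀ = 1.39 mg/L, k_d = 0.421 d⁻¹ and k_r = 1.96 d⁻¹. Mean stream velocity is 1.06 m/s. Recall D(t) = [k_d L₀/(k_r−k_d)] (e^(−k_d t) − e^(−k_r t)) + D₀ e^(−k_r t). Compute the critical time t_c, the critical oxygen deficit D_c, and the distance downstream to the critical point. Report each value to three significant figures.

At the critical point dD/dt = 0, so k_d L₀ e^(−k_d t) = k_r D. Substituting D(t) from the Streeter–Phelps equation and solving for t gives
t_c = ln[(k_r/k_d)(1 − D₀(k_r−k_d)/(k_d L₀))] / (k_r−k_d).
Here k_r−k_d = 1.539 d⁻¹ and 1 − D₀(k_r−k_d)/(k_d L₀) = 1 − 1.39×1.539/(0.421×18.0) = 0.7177, so
t_c = ln(4.656 × 0.7177) / 1.539 = 1.206 / 1.539 = 0.7839 d.
D_c = (k_d/k_r) L₀ e^(−k_d t_c) = (0.421/1.96) × 18.0 × e^(−0.421×0.7839) = 0.2148 × 18.0 × 0.7189 = 2.780 mg/L.
x_c = v t_c = 1.06 m/s × 0.7839 d × 86400 s/d = 71790 m ≈ 71.8 km.

t_c ≈ 0.784 d; D_c ≈ 2.78 mg/L; x_c ≈ 71.8 km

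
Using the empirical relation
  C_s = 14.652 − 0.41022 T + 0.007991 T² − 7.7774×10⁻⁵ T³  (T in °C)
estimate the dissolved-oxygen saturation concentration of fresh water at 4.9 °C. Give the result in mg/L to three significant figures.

C_s = 14.652 − 0.41022×4.9 + 0.007991×4.9² − 7.7774×10⁻⁵×4.9³ = 12.82 mg/L.

C_s ≈ 12.8 mg/L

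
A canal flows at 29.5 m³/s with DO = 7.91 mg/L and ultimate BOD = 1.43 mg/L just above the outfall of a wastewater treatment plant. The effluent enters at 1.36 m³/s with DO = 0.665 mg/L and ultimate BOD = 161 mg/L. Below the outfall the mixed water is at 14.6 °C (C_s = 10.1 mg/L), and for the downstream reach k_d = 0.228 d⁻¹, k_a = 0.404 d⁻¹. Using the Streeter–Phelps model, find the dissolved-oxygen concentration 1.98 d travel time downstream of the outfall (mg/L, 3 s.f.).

Mixed DO = (29.5×7.91 + 1.36×0.665)/(29.5+1.36) = 234.2/30.86 = 7.591 mg/L.
Mixed L₀ = (29.5×1.43 + 1.36×161)/(30.86) = 261.1/30.86 = 8.462 mg/L.
Initial deficit D₀ = C_s − DO₀ = 10.1 − 7.591 = 2.509 mg/L.
D(1.98) = [0.228×8.462/(0.404−0.228)](e^(−0.228×1.98) − e^(−0.404×1.98)) + 2.509 e^(−0.404×1.98)
= 10.96 × (0.6367 − 0.4494) + 2.509 × 0.4494 = 3.181 mg/L.
DO = 10.1 − 3.181 = 6.919 mg/L.

DO ≈ 6.92 mg/L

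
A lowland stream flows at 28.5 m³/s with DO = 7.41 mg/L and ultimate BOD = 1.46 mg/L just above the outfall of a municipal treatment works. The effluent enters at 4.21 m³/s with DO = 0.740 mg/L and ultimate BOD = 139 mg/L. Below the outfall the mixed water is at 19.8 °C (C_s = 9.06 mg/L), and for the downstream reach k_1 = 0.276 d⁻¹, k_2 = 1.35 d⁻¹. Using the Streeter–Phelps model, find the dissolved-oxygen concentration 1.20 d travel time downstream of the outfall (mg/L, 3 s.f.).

DO ≈ 6.00 mg/L

Mixed DO = (28.5×7.41 + 4.21×0.740)/(28.5+4.21) = 214.3/32.71 = 6.552 mg/L.
Mixed L₀ = (28.5×1.46 + 4.21×139)/(32.71) = 626.8/32.71 = 19.16 mg/L.
Initial deficit D₀ = C_s − DO₀ = 9.06 − 6.552 = 2.508 mg/L.
D(1.20) = [0.276×19.16/(1.35−0.276)](e^(−0.276×1.20) − e^(−1.35×1.20)) + 2.508 e^(−1.35×1.20)
= 4.924 × (0.7181 − 0.1979) + 2.508 × 0.1979 = 3.058 mg/L.
DO = 9.06 − 3.058 = 6.002 mg/L.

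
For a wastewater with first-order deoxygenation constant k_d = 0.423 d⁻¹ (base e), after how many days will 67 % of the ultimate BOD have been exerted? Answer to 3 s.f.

t ≈ 2.62 d

y/L₀ = 1 − e^(−k_d t) = 0.67 ⇒ e^(−k_d t) = 0.330
t = −ln(0.330) / 0.423 = 1.109 / 0.423 = 2.621 d.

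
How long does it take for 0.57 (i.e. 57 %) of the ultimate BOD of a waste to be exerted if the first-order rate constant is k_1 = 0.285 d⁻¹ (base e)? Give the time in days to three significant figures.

y/L₀ = 1 − e^(−k_1 t) = 0.57 ⇒ e^(−k_1 t) = 0.430
t = −ln(0.430) / 0.285 = 0.8440 / 0.285 = 2.961 d.

t ≈ 2.96 d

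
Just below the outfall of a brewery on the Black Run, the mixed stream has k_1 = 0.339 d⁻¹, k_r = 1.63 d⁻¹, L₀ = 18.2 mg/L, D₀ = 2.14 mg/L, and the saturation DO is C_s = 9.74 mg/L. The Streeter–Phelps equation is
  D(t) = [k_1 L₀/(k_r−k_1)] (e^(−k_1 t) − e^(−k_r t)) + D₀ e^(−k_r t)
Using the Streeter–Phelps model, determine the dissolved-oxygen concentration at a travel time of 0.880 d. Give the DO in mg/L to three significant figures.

DO ≈ 6.82 mg/L

k_1 L₀/(k_r−k_1) = 0.339×18.2/(1.63−0.339) = 6.170/1.291 = 4.779 mg/L.
e^(−k_1 t) = e^(−0.339×0.8800) = 0.7421; e^(−k_r t) = e^(−1.63×0.8800) = 0.2383.
D = 4.779 × (0.7421 − 0.2383) + 2.14 × 0.2383 = 2.408 + 0.5099 = 2.918 mg/L.
DO = C_s − D = 9.74 − 2.918 = 6.822 mg/L.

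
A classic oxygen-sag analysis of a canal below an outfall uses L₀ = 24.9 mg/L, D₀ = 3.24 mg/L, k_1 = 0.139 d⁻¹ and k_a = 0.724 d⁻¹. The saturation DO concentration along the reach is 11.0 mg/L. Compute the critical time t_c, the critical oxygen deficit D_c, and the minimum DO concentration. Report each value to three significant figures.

t_c ≈ 1.47 d; D_c ≈ 3.90 mg/L; min DO ≈ 7.10 mg/L

t_c = [1/(k_a−k_1)] ln[(k_a/k_1)(1 − D₀(k_a−k_1)/(k_1 L₀))]
= [1/(0.724−0.139)] ln[(0.724/0.139)(1 − 3.24×0.5850/(0.139×24.9))]
= (1/0.5850) ln[5.209 × 0.4524] = 1.709 × ln(2.356) = 1.709 × 0.8571 = 1.465 d.
D_c = (k_1/k_a) L₀ e^(−k_1 t_c) = (0.139/0.724) × 24.9 × e^(−0.139×1.465) = 0.1920 × 24.9 × 0.8158 = 3.900 mg/L.
Minimum DO = C_s − D_c = 11.0 − 3.900 = 7.100 mg/L.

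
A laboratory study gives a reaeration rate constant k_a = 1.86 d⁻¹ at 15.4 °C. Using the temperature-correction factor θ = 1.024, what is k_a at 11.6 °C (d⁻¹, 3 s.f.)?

k_a ≈ 1.70 d⁻¹

k_a(T₂) = k_a(T₁) · θ^(T₂−T₁) = 1.86 × 1.024^(11.6−15.4)
= 1.86 × 1.024^-3.80 = 1.86 × 0.9138 = 1.700 d⁻¹.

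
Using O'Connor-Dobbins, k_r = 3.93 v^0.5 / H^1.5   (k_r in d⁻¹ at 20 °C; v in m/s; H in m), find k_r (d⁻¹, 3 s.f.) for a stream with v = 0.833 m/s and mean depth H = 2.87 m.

k_r = 3.93 × 0.833^0.5 / 2.87^1.5 = 3.93 × 0.9127 / 4.862 = 0.7377 d⁻¹.

k_r ≈ 0.738 d⁻¹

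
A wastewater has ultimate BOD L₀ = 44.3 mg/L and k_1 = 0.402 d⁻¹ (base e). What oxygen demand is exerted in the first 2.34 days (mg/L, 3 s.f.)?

y_t = L₀(1 − e^(−k_1 t)) = 44.3 × (1 − e^(−0.402×2.34))
= 44.3 × (1 − 0.3904) = 44.3 × 0.6096 = 27.01 mg/L.

y ≈ 27.0 mg/L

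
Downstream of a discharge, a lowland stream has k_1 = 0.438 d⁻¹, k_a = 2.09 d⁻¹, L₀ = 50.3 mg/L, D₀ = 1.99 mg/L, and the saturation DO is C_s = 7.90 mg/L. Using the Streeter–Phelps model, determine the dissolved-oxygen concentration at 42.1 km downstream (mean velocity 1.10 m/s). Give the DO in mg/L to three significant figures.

DO ≈ 1.41 mg/L

Travel time t = x/v = 42.1 km / (1.10 m/s) = 42100 m / 1.10 m/s = 38270 s = 0.4430 d.
k_1 L₀/(k_a−k_1) = 0.438×50.3/(2.09−0.438) = 22.03/1.652 = 13.34 mg/L.
e^(−k_1 t) = e^(−0.438×0.4430) = 0.8236; e^(−k_a t) = e^(−2.09×0.4430) = 0.3962.
D = 13.34 × (0.8236 − 0.3962) + 1.99 × 0.3962 = 5.700 + 0.7885 = 6.489 mg/L.
DO = C_s − D = 7.90 − 6.489 = 1.411 mg/L.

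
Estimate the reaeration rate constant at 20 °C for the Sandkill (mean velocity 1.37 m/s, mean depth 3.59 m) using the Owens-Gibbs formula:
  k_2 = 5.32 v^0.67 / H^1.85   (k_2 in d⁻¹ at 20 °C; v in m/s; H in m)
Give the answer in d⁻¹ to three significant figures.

k_2 = 5.32 × 1.37^0.67 / 3.59^1.85 = 5.32 × 1.235 / 10.64 = 0.6174 d⁻¹.

k_2 ≈ 0.617 d⁻¹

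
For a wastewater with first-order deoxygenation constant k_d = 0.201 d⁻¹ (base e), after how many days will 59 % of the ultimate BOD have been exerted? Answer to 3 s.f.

t ≈ 4.44 d

y/L₀ = 1 − e^(−k_d t) = 0.59 ⇒ e^(−k_d t) = 0.410
t = −ln(0.410) / 0.201 = 0.8916 / 0.201 = 4.436 d.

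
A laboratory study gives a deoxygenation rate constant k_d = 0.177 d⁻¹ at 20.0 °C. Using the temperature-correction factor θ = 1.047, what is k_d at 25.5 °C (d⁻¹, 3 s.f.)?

k_d(T₂) = k_d(T₁) · θ^(T₂−T₁) = 0.177 × 1.047^(25.5−20.0)
= 0.177 × 1.047^5.50 = 0.177 × 1.287 = 0.2279 d⁻¹.

k_d ≈ 0.228 d⁻¹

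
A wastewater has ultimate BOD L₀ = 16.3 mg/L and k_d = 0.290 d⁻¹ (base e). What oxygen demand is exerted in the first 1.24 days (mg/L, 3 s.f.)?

y_t = L₀(1 − e^(−k_d t)) = 16.3 × (1 − e^(−0.290×1.24))
= 16.3 × (1 − 0.6980) = 16.3 × 0.3020 = 4.923 mg/L.

y ≈ 4.92 mg/L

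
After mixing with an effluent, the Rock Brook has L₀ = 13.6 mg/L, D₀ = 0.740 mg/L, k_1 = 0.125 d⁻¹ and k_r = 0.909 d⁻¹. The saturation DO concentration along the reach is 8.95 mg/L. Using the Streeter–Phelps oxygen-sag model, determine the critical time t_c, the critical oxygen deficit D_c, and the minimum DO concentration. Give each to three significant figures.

t_c ≈ 2.00 d; D_c ≈ 1.46 mg/L; min DO ≈ 7.49 mg/L

At the critical point dD/dt = 0, so k_1 L₀ e^(−k_1 t) = k_r D. Substituting D(t) from the Streeter–Phelps equation and solving for t gives
t_c = ln[(k_r/k_1)(1 − D₀(k_r−k_1)/(k_1 L₀))] / (k_r−k_1).
Here k_r−k_1 = 0.7840 d⁻¹ and 1 − D₀(k_r−k_1)/(k_1 L₀) = 1 − 0.740×0.7840/(0.125×13.6) = 0.6587, so
t_c = ln(7.272 × 0.6587) / 0.7840 = 1.567 / 0.7840 = 1.998 d.
D_c = (k_1/k_r) L₀ e^(−k_1 t_c) = (0.125/0.909) × 13.6 × e^(−0.125×1.998) = 0.1375 × 13.6 × 0.7790 = 1.457 mg/L.
Minimum DO = C_s − D_c = 8.95 − 1.457 = 7.493 mg/L.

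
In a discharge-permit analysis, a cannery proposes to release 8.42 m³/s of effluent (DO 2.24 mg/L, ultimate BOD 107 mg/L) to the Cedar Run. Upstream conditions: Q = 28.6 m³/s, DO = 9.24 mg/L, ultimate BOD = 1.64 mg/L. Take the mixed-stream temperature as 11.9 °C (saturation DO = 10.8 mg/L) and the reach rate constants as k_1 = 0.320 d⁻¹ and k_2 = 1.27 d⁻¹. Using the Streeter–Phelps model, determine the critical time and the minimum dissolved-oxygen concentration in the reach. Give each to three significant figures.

Mixed DO = (28.6×9.24 + 8.42×2.24)/(28.6+8.42) = 283.1/37.02 = 7.648 mg/L.
Mixed L₀ = (28.6×1.64 + 8.42×107)/(37.02) = 947.8/37.02 = 25.60 mg/L.
Initial deficit D₀ = C_s − DO₀ = 10.8 − 7.648 = 3.152 mg/L.
t_c = (1/0.9500) ln[(1.27/0.320)(1 − 3.152×0.9500/(0.320×25.60))] = 1.053 × ln(2.518) = 0.9722 d.
D_c = (0.320/1.27) × 25.60 × e^(−0.320×0.9722) = 0.2520 × 25.60 × 0.7326 = 4.727 mg/L.
Minimum DO = 10.8 − 4.727 = 6.073 mg/L.

t_c ≈ 0.972 d; minimum DO ≈ 6.07 mg/L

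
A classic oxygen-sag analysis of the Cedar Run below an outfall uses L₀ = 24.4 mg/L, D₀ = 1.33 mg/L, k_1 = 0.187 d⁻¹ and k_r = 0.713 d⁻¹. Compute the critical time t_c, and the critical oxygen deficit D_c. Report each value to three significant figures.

t_c ≈ 2.23 d; D_c ≈ 4.22 mg/L

With k_r/k_1 = 3.813 and 1 − D₀(k_r−k_1)/(k_1 L₀) = 0.8467,
t_c = ln(3.813 × 0.8467) / (0.713 − 0.187) = ln(3.228) / 0.5260 = 1.172/0.5260 = 2.228 d.
L(t_c) = L₀ e^(−k_1 t_c) = 24.4 × 0.6593 = 16.09 mg/L, and at the critical point k_r D_c = k_1 L, so D_c = (0.187/0.713) × 16.09 = 4.219 mg/L.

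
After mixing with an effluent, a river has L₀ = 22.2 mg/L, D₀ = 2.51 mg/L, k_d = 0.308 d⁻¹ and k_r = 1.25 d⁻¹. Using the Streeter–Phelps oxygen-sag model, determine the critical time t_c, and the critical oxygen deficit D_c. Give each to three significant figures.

t_c ≈ 1.04 d; D_c ≈ 3.98 mg/L

At the critical point dD/dt = 0, so k_d L₀ e^(−k_d t) = k_r D. Substituting D(t) from the Streeter–Phelps equation and solving for t gives
t_c = ln[(k_r/k_d)(1 − D₀(k_r−k_d)/(k_d L₀))] / (k_r−k_d).
Here k_r−k_d = 0.9420 d⁻¹ and 1 − D₀(k_r−k_d)/(k_d L₀) = 1 − 2.51×0.9420/(0.308×22.2) = 0.6542, so
t_c = ln(4.058 × 0.6542) / 0.9420 = 0.9765 / 0.9420 = 1.037 d.
L(t_c) = L₀ e^(−k_d t_c) = 22.2 × 0.7267 = 16.13 mg/L, and at the critical point k_r D_c = k_d L, so D_c = (0.308/1.25) × 16.13 = 3.975 mg/L.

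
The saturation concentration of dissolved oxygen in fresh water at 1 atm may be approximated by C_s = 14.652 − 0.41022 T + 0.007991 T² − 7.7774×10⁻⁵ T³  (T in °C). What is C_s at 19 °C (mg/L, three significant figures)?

C_s ≈ 9.21 mg/L

C_s = 14.652 − 0.41022×19 + 0.007991×19² − 7.7774×10⁻⁵×19³ = 9.209 mg/L.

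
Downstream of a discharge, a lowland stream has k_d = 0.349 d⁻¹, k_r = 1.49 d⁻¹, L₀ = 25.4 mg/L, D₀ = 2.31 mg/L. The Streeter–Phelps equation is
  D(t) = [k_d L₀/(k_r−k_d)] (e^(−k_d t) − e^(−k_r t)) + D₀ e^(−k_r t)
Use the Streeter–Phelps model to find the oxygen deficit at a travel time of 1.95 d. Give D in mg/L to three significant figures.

k_d L₀/(k_r−k_d) = 0.349×25.4/(1.49−0.349) = 8.865/1.141 = 7.769 mg/L.
e^(−k_d t) = e^(−0.349×1.950) = 0.5063; e^(−k_r t) = e^(−1.49×1.950) = 0.05472.
D = 7.769 × (0.5063 − 0.05472) + 2.31 × 0.05472 = 3.509 + 0.1264 = 3.635 mg/L.

D ≈ 3.64 mg/L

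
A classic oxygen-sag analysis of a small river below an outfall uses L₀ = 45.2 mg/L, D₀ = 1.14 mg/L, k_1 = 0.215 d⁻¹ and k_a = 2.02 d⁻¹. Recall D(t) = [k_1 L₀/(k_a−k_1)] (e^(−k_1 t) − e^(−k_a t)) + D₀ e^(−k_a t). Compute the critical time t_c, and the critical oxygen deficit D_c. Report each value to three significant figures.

t_c ≈ 1.11 d; D_c ≈ 3.79 mg/L

With k_a/k_1 = 9.395 and 1 − D₀(k_a−k_1)/(k_1 L₀) = 0.7883,
t_c = ln(9.395 × 0.7883) / (2.02 − 0.215) = ln(7.406) / 1.805 = 2.002/1.805 = 1.109 d.
D_c = (k_1/k_a) L₀ e^(−k_1 t_c) = (0.215/2.02) × 45.2 × e^(−0.215×1.109) = 0.1064 × 45.2 × 0.7878 = 3.790 mg/L.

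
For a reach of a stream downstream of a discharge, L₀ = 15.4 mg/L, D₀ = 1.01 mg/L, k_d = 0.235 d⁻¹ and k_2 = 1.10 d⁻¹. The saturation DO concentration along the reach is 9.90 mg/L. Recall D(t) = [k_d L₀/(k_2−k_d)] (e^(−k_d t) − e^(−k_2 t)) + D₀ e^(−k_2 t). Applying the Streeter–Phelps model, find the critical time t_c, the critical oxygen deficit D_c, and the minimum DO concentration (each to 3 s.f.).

With k_2/k_d = 4.681 and 1 − D₀(k_2−k_d)/(k_d L₀) = 0.7586,
t_c = ln(4.681 × 0.7586) / (1.10 − 0.235) = ln(3.551) / 0.8650 = 1.267/0.8650 = 1.465 d.
D_c = (k_d/k_2) L₀ e^(−k_d t_c) = (0.235/1.10) × 15.4 × e^(−0.235×1.465) = 0.2136 × 15.4 × 0.7087 = 2.332 mg/L.
Minimum DO = C_s − D_c = 9.90 − 2.332 = 7.568 mg/L.

t_c ≈ 1.46 d; D_c ≈ 2.33 mg/L; min DO ≈ 7.57 mg/L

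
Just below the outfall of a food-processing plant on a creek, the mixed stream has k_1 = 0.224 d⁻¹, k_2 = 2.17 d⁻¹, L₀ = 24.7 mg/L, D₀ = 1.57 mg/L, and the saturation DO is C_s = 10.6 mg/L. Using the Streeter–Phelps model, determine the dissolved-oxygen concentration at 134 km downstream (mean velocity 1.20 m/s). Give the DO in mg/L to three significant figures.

Travel time t = x/v = 134 km / (1.20 m/s) = 134000 m / 1.20 m/s = 111700 s = 1.292 d.
k_1 L₀/(k_2−k_1) = 0.224×24.7/(2.17−0.224) = 5.533/1.946 = 2.843 mg/L.
e^(−k_1 t) = e^(−0.224×1.292) = 0.7486; e^(−k_2 t) = e^(−2.17×1.292) = 0.06053.
D = 2.843 × (0.7486 − 0.06053) + 1.57 × 0.06053 = 1.956 + 0.09503 = 2.051 mg/L.
DO = C_s − D = 10.6 − 2.051 = 8.549 mg/L.

DO ≈ 8.55 mg/L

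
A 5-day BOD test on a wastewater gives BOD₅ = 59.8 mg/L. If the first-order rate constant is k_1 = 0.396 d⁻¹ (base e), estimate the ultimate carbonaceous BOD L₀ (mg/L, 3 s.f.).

BOD₅ = L₀(1 − e^(−5k_1)) ⇒ L₀ = BOD₅ / (1 − e^(−5×0.396))
= 59.8 / (1 − 0.1381) = 59.8 / 0.8619 = 69.38 mg/L.

L₀ ≈ 69.4 mg/L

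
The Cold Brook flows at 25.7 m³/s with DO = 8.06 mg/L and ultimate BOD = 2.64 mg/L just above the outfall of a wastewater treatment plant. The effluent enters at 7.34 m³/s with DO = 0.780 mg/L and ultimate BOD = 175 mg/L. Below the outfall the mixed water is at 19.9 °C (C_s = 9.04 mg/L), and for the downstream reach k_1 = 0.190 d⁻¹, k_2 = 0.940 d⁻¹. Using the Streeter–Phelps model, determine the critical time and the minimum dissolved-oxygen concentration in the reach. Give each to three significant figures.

Mixed DO = (25.7×8.06 + 7.34×0.780)/(25.7+7.34) = 212.9/33.04 = 6.443 mg/L.
Mixed L₀ = (25.7×2.64 + 7.34×175)/(33.04) = 1352/33.04 = 40.93 mg/L.
Initial deficit D₀ = C_s − DO₀ = 9.04 − 6.443 = 2.597 mg/L.
t_c = (1/0.7500) ln[(0.940/0.190)(1 − 2.597×0.7500/(0.190×40.93))] = 1.333 × ln(3.708) = 1.747 d.
D_c = (0.190/0.940) × 40.93 × e^(−0.190×1.747) = 0.2021 × 40.93 × 0.7175 = 5.936 mg/L.
Minimum DO = 9.04 − 5.936 = 3.104 mg/L.

t_c ≈ 1.75 d; minimum DO ≈ 3.10 mg/L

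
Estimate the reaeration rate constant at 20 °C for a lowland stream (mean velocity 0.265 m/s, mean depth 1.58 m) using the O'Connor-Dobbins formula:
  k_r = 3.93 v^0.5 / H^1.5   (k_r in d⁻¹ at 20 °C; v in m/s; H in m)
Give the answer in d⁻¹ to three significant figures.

k_r = 3.93 × 0.265^0.5 / 1.58^1.5 = 3.93 × 0.5148 / 1.986 = 1.019 d⁻¹.

k_r ≈ 1.02 d⁻¹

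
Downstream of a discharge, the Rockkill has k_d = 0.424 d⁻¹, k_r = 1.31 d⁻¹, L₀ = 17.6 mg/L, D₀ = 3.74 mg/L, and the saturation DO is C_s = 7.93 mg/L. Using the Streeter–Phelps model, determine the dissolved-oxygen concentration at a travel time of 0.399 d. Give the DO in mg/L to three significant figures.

DO ≈ 3.59 mg/L

k_d L₀/(k_r−k_d) = 0.424×17.6/(1.31−0.424) = 7.462/0.8860 = 8.423 mg/L.
e^(−k_d t) = e^(−0.424×0.3990) = 0.8444; e^(−k_r t) = e^(−1.31×0.3990) = 0.5929.
D = 8.423 × (0.8444 − 0.5929) + 3.74 × 0.5929 = 2.118 + 2.218 = 4.335 mg/L.
DO = C_s − D = 7.93 − 4.335 = 3.595 mg/L.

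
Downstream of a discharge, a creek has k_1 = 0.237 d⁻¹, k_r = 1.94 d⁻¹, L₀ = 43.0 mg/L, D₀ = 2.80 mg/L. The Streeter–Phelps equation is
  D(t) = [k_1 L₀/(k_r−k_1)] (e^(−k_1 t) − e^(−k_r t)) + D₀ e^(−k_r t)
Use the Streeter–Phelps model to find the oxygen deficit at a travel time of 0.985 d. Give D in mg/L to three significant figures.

D ≈ 4.27 mg/L

k_1 L₀/(k_r−k_1) = 0.237×43.0/(1.94−0.237) = 10.19/1.703 = 5.984 mg/L.
e^(−k_1 t) = e^(−0.237×0.9850) = 0.7918; e^(−k_r t) = e^(−1.94×0.9850) = 0.1479.
D = 5.984 × (0.7918 − 0.1479) + 2.80 × 0.1479 = 3.853 + 0.4143 = 4.267 mg/L.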